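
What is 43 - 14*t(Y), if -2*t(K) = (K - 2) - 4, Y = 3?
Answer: 22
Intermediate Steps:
t(K) = 3 - K/2 (t(K) = -((K - 2) - 4)/2 = -((-2 + K) - 4)/2 = -(-6 + K)/2 = 3 - K/2)
43 - 14*t(Y) = 43 - 14*(3 - ½*3) = 43 - 14*(3 - 3/2) = 43 - 14*3/2 = 43 - 21 = 22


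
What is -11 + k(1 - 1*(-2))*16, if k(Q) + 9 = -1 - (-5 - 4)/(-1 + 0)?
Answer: -315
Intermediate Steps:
k(Q) = -19 (k(Q) = -9 + (-1 - (-5 - 4)/(-1 + 0)) = -9 + (-1 - (-9)/(-1)) = -9 + (-1 - (-9)*(-1)) = -9 + (-1 - 1*9) = -9 + (-1 - 9) = -9 - 10 = -19)
-11 + k(1 - 1*(-2))*16 = -11 - 19*16 = -11 - 304 = -315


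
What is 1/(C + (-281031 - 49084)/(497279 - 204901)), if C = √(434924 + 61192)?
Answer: 96518363470/42410315134357319 + 512909369304*√13781/42410315134357319 ≈ 0.0014220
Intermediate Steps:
C = 6*√13781 (C = √496116 = 6*√13781 ≈ 704.36)
1/(C + (-281031 - 49084)/(497279 - 204901)) = 1/(6*√13781 + (-281031 - 49084)/(497279 - 204901)) = 1/(6*√13781 - 330115/292378) = 1/(-330115/292378 + 6*√13781)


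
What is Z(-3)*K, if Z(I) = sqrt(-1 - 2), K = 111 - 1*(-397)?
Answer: 508*I*sqrt(3) ≈ 879.88*I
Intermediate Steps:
K = 508 (K = 111 + 397 = 508)
Z(I) = I*sqrt(3) (Z(I) = sqrt(-3) = I*sqrt(3))
Z(-3)*K = (I*sqrt(3))*508 = 508*I*sqrt(3)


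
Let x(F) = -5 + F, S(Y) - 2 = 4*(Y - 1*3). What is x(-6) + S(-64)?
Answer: -277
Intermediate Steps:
S(Y) = -10 + 4*Y (S(Y) = 2 + 4*(Y - 1*3) = 2 + 4*(Y - 3) = 2 + 4*(-3 + Y) = 2 + (-12 + 4*Y) = -10 + 4*Y)
x(-6) + S(-64) = (-5 - 6) + (-10 + 4*(-64)) = -11 + (-10 - 256) = -11 - 266 = -277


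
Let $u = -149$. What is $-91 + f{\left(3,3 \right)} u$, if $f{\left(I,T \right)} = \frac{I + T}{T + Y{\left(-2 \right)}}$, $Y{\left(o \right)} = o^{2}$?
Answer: $- \frac{1531}{7} \approx -218.71$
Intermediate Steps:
$f{\left(I,T \right)} = \frac{I + T}{4 + T}$ ($f{\left(I,T \right)} = \frac{I + T}{T + \left(-2\right)^{2}} = \frac{I + T}{T + 4} = \frac{I + T}{4 + T}$)
$-91 + f{\left(3,3 \right)} u = -91 + \frac{3 + 3}{4 + 3} \left(-149\right) = -91 + \frac{1}{7} \cdot 6 \left(-149\right) = -91 + \frac{6}{7} \left(-149\right) = -91 - \frac{894}{7} = - \frac{1531}{7}$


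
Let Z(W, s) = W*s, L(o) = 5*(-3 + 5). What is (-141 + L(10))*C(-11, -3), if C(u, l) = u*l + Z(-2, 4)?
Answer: -3275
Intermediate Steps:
L(o) = 10 (L(o) = 5*2 = 10)
C(u, l) = -8 + l*u (C(u, l) = u*l - 2*4 = l*u - 8 = -8 + l*u)
(-141 + L(10))*C(-11, -3) = (-141 + 10)*(-8 - 3*(-11)) = -131*(-8 + 33) = -131*25 = -3275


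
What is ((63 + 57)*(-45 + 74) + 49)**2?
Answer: 12453841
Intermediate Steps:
((63 + 57)*(-45 + 74) + 49)**2 = (120*29 + 49)**2 = (3480 + 49)**2 = 3529**2 = 12453841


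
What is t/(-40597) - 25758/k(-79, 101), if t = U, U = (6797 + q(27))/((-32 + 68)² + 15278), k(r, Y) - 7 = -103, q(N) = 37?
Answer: 1444282511655/5382837424 ≈ 268.31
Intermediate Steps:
k(r, Y) = -96 (k(r, Y) = 7 - 103 = -96)
U = 3417/8287 (U = (6797 + 37)/((-32 + 68)² + 15278) = 6834/(36² + 15278) = 6834/(1296 + 15278) = 6834/16574 = 6834*(1/16574) = 3417/8287 ≈ 0.41233)
t = 3417/8287 ≈ 0.41233
t/(-40597) - 25758/k(-79, 101) = (3417/8287)/(-40597) - 25758/(-96) = (3417/8287)*(-1/40597) - 25758*(-1/96) = -3417/336427339 + 4293/16 = 1444282511655/5382837424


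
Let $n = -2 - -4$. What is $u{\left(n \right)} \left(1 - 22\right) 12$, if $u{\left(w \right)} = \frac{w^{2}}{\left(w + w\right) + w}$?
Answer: $-168$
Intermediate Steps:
$n = 2$ ($n = -2 + 4 = 2$)
$u{\left(w \right)} = \frac{w}{3}$ ($u{\left(w \right)} = \frac{w^{2}}{2 w + w} = \frac{w^{2}}{3 w} = \frac{1}{3 w} w^{2} = \frac{w}{3}$)
$u{\left(n \right)} \left(1 - 22\right) 12 = \frac{1}{3} \cdot 2 \left(1 - 22\right) 12 = \frac{2}{3} \left(-21\right) 12 = \left(-14\right) 12 = -168$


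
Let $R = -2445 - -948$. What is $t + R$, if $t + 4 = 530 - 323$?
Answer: $-1294$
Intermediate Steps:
$t = 203$ ($t = -4 + \left(530 - 323\right) = -4 + 207 = 203$)
$R = -1497$ ($R = -2445 + 948 = -1497$)
$t + R = 203 - 1497 = -1294$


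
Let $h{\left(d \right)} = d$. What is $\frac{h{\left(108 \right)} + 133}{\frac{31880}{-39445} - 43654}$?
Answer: $- \frac{1901249}{344392782} \approx -0.0055206$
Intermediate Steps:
$\frac{h{\left(108 \right)} + 133}{\frac{31880}{-39445} - 43654} = \frac{108 + 133}{\frac{31880}{-39445} - 43654} = \frac{241}{31880 \left(- \frac{1}{39445}\right) - 43654} = \frac{241}{- \frac{6376}{7889} - 43654} = \frac{241}{- \frac{344392782}{7889}} = 241 \left(- \frac{7889}{344392782}\right) = - \frac{1901249}{344392782}$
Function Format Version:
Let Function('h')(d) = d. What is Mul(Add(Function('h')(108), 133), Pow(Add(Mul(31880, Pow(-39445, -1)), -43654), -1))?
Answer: Rational(-1901249, 344392782) ≈ -0.0055206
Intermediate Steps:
Mul(Add(Function('h')(108), 133), Pow(Add(Mul(31880, Pow(-39445, -1)), -43654), -1)) = Mul(Add(108, 133), Pow(Add(Mul(31880, Pow(-39445, -1)), -43654), -1)) = Mul(241, Pow(Add(Mul(31880, Rational(-1, 39445)), -43654), -1)) = Mul(241, Pow(Add(Rational(-6376, 7889), -43654), -1)) = Mul(241, Pow(Rational(-344392782, 7889), -1)) = Mul(241, Rational(-7889, 344392782)) = Rational(-1901249, 344392782)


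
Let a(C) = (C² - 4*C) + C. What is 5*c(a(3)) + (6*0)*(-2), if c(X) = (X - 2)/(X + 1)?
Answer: -10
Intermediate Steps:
a(C) = C² - 3*C
c(X) = (-2 + X)/(1 + X)
5*c(a(3)) + (6*0)*(-2) = 5*((-2 + 3*(-3 + 3))/(1 + 3*(-3 + 3))) + (6*0)*(-2) = 5*((-2 + 3*0)/(1 + 3*0)) + 0*(-2) = 5*((-2 + 0)/(1 + 0)) + 0 = 5*(-2/1) + 0 = 5*(1*(-2)) + 0 = 5*(-2) + 0 = -10 + 0 = -10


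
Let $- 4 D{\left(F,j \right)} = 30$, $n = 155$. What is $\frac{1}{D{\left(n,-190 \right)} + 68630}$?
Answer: $\frac{2}{137245} \approx 1.4572 \cdot 10^{-5}$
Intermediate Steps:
$D{\left(F,j \right)} = - \frac{15}{2}$ ($D{\left(F,j \right)} = \left(- \frac{1}{4}\right) 30 = - \frac{15}{2}$)
$\frac{1}{D{\left(n,-190 \right)} + 68630} = \frac{1}{- \frac{15}{2} + 68630} = \frac{1}{\frac{137245}{2}} = \frac{2}{137245}$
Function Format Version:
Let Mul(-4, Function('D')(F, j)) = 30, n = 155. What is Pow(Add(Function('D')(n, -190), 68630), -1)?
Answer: Rational(2, 137245) ≈ 1.4572e-5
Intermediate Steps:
Function('D')(F, j) = Rational(-15, 2) (Function('D')(F, j) = Mul(Rational(-1, 4), 30) = Rational(-15, 2))
Pow(Add(Function('D')(n, -190), 68630), -1) = Pow(Add(Rational(-15, 2), 68630), -1) = Pow(Rational(137245, 2), -1) = Rational(2, 137245)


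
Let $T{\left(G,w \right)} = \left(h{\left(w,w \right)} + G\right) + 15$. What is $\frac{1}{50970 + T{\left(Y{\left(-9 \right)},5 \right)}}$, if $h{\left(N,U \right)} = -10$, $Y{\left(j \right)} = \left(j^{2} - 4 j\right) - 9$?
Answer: $\frac{1}{51083} \approx 1.9576 \cdot 10^{-5}$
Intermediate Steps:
$Y{\left(j \right)} = -9 + j^{2} - 4 j$
$T{\left(G,w \right)} = 5 + G$ ($T{\left(G,w \right)} = \left(-10 + G\right) + 15 = 5 + G$)
$\frac{1}{50970 + T{\left(Y{\left(-9 \right)},5 \right)}} = \frac{1}{50970 + \left(5 - \left(-27 - 81\right)\right)} = \frac{1}{50970 + \left(5 + \left(-9 + 81 + 36\right)\right)} = \frac{1}{50970 + \left(5 + 108\right)} = \frac{1}{50970 + 113} = \frac{1}{51083}$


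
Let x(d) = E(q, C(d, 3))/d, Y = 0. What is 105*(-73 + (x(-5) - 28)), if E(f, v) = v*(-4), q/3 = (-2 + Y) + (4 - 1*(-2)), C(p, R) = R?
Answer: -10353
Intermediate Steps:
q = 12 (q = 3*((-2 + 0) + (4 - 1*(-2))) = 3*(-2 + (4 + 2)) = 3*(-2 + 6) = 3*4 = 12)
E(f, v) = -4*v
x(d) = -12/d (x(d) = (-4*3)/d = -12/d)
105*(-73 + (x(-5) - 28)) = 105*(-73 + (-12/(-5) - 28)) = 105*(-73 + (-12*(-1/5) - 28)) = 105*(-73 + (12/5 - 28)) = 105*(-73 - 128/5) = 105*(-493/5) = -10353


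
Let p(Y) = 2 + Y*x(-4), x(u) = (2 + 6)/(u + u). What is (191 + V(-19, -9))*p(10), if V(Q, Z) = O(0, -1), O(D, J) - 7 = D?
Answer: -1584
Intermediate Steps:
O(D, J) = 7 + D
V(Q, Z) = 7 (V(Q, Z) = 7 + 0 = 7)
x(u) = 4/u (x(u) = 8/((2*u)) = 8*(1/(2*u)) = 4/u)
p(Y) = 2 - Y (p(Y) = 2 + Y*(4/(-4)) = 2 + Y*(4*(-¼)) = 2 + Y*(-1) = 2 - Y)
(191 + V(-19, -9))*p(10) = (191 + 7)*(2 - 1*10) = 198*(2 - 10) = 198*(-8) = -1584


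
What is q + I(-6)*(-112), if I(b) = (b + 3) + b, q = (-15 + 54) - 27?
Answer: 1020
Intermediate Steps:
q = 12 (q = 39 - 27 = 12)
I(b) = 3 + 2*b (I(b) = (3 + b) + b = 3 + 2*b)
q + I(-6)*(-112) = 12 + (3 + 2*(-6))*(-112) = 12 + (3 - 12)*(-112) = 12 - 9*(-112) = 12 + 1008 = 1020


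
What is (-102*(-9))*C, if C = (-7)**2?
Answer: 44982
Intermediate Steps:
C = 49
(-102*(-9))*C = -102*(-9)*49 = 918*49 = 44982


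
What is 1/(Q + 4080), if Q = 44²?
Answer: 1/6016 ≈ 0.00016622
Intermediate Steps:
Q = 1936
1/(Q + 4080) = 1/(1936 + 4080) = 1/6016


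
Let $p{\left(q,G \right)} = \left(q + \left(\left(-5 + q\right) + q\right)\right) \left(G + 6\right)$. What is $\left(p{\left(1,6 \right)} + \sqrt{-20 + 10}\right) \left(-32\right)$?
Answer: $768 - 32 i \sqrt{10} \approx 768.0 - 101.19 i$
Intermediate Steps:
$p{\left(q,G \right)} = \left(-5 + 3 q\right) \left(6 + G\right)$ ($p{\left(q,G \right)} = \left(q + \left(-5 + 2 q\right)\right) \left(6 + G\right) = \left(-5 + 3 q\right) \left(6 + G\right)$)
$\left(p{\left(1,6 \right)} + \sqrt{-20 + 10}\right) \left(-32\right) = \left(\left(-30 - 30 + 18 \cdot 1 + 3 \cdot 6 \cdot 1\right) + \sqrt{-20 + 10}\right) \left(-32\right) = \left(\left(-30 - 30 + 18 + 18\right) + \sqrt{-10}\right) \left(-32\right) = \left(-24 + i \sqrt{10}\right) \left(-32\right) = 768 - 32 i \sqrt{10}$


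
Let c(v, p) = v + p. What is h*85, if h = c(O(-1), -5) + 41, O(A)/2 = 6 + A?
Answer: 3910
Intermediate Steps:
O(A) = 12 + 2*A (O(A) = 2*(6 + A) = 12 + 2*A)
c(v, p) = p + v
h = 46 (h = (-5 + (12 + 2*(-1))) + 41 = (-5 + (12 - 2)) + 41 = (-5 + 10) + 41 = 5 + 41 = 46)
h*85 = 46*85 = 3910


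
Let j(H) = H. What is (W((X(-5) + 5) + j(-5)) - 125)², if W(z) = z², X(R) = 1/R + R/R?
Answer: 9665881/625 ≈ 15465.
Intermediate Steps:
X(R) = 1 + 1/R (X(R) = 1/R + 1 = 1 + 1/R)
(W((X(-5) + 5) + j(-5)) - 125)² = ((((1 - 5)/(-5) + 5) - 5)² - 125)² = (((-⅕*(-4) + 5) - 5)² - 125)² = (((⅘ + 5) - 5)² - 125)² = ((29/5 - 5)² - 125)² = ((⅘)² - 125)² = (16/25 - 125)² = (-3109/25)² = 9665881/625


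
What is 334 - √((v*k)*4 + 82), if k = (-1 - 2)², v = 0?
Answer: 334 - √82 ≈ 324.94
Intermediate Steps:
k = 9 (k = (-3)² = 9)
334 - √((v*k)*4 + 82) = 334 - √((0*9)*4 + 82) = 334 - √(0*4 + 82) = 334 - √(0 + 82) = 334 - √82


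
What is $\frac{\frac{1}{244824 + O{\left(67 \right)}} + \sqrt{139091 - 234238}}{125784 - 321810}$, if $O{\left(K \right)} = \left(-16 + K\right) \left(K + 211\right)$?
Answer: $- \frac{1}{50771126052} - \frac{13 i \sqrt{563}}{196026} \approx -1.9696 \cdot 10^{-11} - 0.0015736 i$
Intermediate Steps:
$O{\left(K \right)} = \left(-16 + K\right) \left(211 + K\right)$
$\frac{\frac{1}{244824 + O{\left(67 \right)}} + \sqrt{139091 - 234238}}{125784 - 321810} = \frac{\frac{1}{244824 + \left(-3376 + 67^{2} + 195 \cdot 67\right)} + \sqrt{139091 - 234238}}{125784 - 321810} = \frac{\frac{1}{244824 + \left(-3376 + 4489 + 13065\right)} + \sqrt{-95147}}{-196026} = \left(\frac{1}{244824 + 14178} + 13 i \sqrt{563}\right) \left(- \frac{1}{196026}\right) = \left(\frac{1}{259002} + 13 i \sqrt{563}\right) \left(- \frac{1}{196026}\right) = - \frac{1}{50771126052} - \frac{13 i \sqrt{563}}{196026}$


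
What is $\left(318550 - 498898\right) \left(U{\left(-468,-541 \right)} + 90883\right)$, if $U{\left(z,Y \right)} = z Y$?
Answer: $-62052516708$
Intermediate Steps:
$U{\left(z,Y \right)} = Y z$
$\left(318550 - 498898\right) \left(U{\left(-468,-541 \right)} + 90883\right) = \left(318550 - 498898\right) \left(\left(-541\right) \left(-468\right) + 90883\right) = - 180348 \left(253188 + 90883\right) = \left(-180348\right) 344071 = -62052516708$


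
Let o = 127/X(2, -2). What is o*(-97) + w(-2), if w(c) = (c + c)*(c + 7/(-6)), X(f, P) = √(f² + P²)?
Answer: 38/3 - 12319*√2/4 ≈ -4342.8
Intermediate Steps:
X(f, P) = √(P² + f²)
w(c) = 2*c*(-7/6 + c) (w(c) = (2*c)*(c + 7*(-⅙)) = (2*c)*(c - 7/6) = (2*c)*(-7/6 + c) = 2*c*(-7/6 + c))
o = 127*√2/4 (o = 127/(√((-2)² + 2²)) = 127/(√(4 + 4)) = 127/(√8) = 127/((2*√2)) = 127*(√2/4) = 127*√2/4 ≈ 44.901)
o*(-97) + w(-2) = (127*√2/4)*(-97) + (⅓)*(-2)*(-7 + 6*(-2)) = -12319*√2/4 + (⅓)*(-2)*(-7 - 12) = -12319*√2/4 + (⅓)*(-2)*(-19) = -12319*√2/4 + 38/3 = 38/3 - 12319*√2/4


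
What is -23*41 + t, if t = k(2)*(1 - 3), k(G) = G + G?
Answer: -951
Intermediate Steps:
k(G) = 2*G
t = -8 (t = (2*2)*(1 - 3) = 4*(-2) = -8)
-23*41 + t = -23*41 - 8 = -943 - 8 = -951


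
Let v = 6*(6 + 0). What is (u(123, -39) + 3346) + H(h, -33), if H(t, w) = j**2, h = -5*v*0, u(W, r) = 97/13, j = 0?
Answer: 43595/13 ≈ 3353.5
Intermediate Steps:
v = 36 (v = 6*6 = 36)
u(W, r) = 97/13 (u(W, r) = 97*(1/13) = 97/13)
h = 0 (h = -5*36*0 = -180*0 = 0)
H(t, w) = 0 (H(t, w) = 0**2 = 0)
(u(123, -39) + 3346) + H(h, -33) = (97/13 + 3346) + 0 = 43595/13 + 0 = 43595/13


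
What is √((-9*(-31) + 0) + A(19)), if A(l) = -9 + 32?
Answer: √302 ≈ 17.378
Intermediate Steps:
A(l) = 23
√((-9*(-31) + 0) + A(19)) = √((-9*(-31) + 0) + 23) = √((279 + 0) + 23) = √(279 + 23) = √302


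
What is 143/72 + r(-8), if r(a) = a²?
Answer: 4751/72 ≈ 65.986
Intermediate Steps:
143/72 + r(-8) = 143/72 + (-8)² = (1/72)*143 + 64 = 143/72 + 64 = 4751/72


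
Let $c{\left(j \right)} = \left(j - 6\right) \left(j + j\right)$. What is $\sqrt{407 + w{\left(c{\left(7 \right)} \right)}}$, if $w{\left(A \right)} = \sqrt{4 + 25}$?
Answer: $\sqrt{407 + \sqrt{29}} \approx 20.307$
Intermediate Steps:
$c{\left(j \right)} = 2 j \left(-6 + j\right)$ ($c{\left(j \right)} = \left(-6 + j\right) 2 j = 2 j \left(-6 + j\right)$)
$w{\left(A \right)} = \sqrt{29}$
$\sqrt{407 + w{\left(c{\left(7 \right)} \right)}} = \sqrt{407 + \sqrt{29}}$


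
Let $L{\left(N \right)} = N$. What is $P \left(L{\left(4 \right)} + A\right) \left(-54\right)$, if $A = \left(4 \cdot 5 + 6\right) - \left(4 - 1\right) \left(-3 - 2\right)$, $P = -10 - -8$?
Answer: $4860$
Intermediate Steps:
$P = -2$ ($P = -10 + 8 = -2$)
$A = 41$ ($A = \left(20 + 6\right) - 3 \left(-5\right) = 26 - -15 = 26 + 15 = 41$)
$P \left(L{\left(4 \right)} + A\right) \left(-54\right) = - 2 \left(4 + 41\right) \left(-54\right) = \left(-2\right) 45 \left(-54\right) = \left(-90\right) \left(-54\right) = 4860$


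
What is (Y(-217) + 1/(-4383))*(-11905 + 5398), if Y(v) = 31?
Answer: -98235456/487 ≈ -2.0172e+5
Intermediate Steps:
(Y(-217) + 1/(-4383))*(-11905 + 5398) = (31 + 1/(-4383))*(-11905 + 5398) = (31 - 1/4383)*(-6507) = (135872/4383)*(-6507) = -98235456/487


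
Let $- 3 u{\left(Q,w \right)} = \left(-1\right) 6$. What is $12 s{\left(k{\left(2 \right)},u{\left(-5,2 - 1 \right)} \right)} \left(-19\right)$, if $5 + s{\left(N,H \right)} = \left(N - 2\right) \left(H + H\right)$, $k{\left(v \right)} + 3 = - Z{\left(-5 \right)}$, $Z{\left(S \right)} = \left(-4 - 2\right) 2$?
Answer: $-5244$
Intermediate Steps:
$Z{\left(S \right)} = -12$ ($Z{\left(S \right)} = \left(-6\right) 2 = -12$)
$u{\left(Q,w \right)} = 2$ ($u{\left(Q,w \right)} = - \frac{\left(-1\right) 6}{3} = \left(- \frac{1}{3}\right) \left(-6\right) = 2$)
$k{\left(v \right)} = 9$ ($k{\left(v \right)} = -3 - -12 = -3 + 12 = 9$)
$s{\left(N,H \right)} = -5 + 2 H \left(-2 + N\right)$ ($s{\left(N,H \right)} = -5 + \left(N - 2\right) \left(H + H\right) = -5 + \left(-2 + N\right) 2 H = -5 + 2 H \left(-2 + N\right)$)
$12 s{\left(k{\left(2 \right)},u{\left(-5,2 - 1 \right)} \right)} \left(-19\right) = 12 \left(-5 - 8 + 2 \cdot 2 \cdot 9\right) \left(-19\right) = 12 \left(-5 - 8 + 36\right) \left(-19\right) = 12 \cdot 23 \left(-19\right) = 276 \left(-19\right) = -5244$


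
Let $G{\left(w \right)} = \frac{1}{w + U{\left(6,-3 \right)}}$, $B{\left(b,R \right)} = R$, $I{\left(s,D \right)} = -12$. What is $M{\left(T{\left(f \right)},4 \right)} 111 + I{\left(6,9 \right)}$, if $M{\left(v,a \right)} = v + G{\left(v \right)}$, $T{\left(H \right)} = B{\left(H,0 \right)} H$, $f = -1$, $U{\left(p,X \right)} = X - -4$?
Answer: $99$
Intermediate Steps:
$U{\left(p,X \right)} = 4 + X$ ($U{\left(p,X \right)} = X + 4 = 4 + X$)
$T{\left(H \right)} = 0$ ($T{\left(H \right)} = 0 H = 0$)
$G{\left(w \right)} = \frac{1}{1 + w}$ ($G{\left(w \right)} = \frac{1}{w + \left(4 - 3\right)} = \frac{1}{w + 1} = \frac{1}{1 + w}$)
$M{\left(v,a \right)} = v + \frac{1}{1 + v}$
$M{\left(T{\left(f \right)},4 \right)} 111 + I{\left(6,9 \right)} = \frac{1 + 0 \left(1 + 0\right)}{1 + 0} \cdot 111 - 12 = \frac{1 + 0 \cdot 1}{1} \cdot 111 - 12 = 1 \left(1 + 0\right) 111 - 12 = 1 \cdot 1 \cdot 111 - 12 = 1 \cdot 111 - 12 = 111 - 12 = 99$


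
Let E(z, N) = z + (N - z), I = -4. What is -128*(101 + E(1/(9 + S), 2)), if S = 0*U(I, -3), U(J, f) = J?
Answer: -13184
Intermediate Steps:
S = 0 (S = 0*(-4) = 0)
E(z, N) = N
-128*(101 + E(1/(9 + S), 2)) = -128*(101 + 2) = -128*103 = -13184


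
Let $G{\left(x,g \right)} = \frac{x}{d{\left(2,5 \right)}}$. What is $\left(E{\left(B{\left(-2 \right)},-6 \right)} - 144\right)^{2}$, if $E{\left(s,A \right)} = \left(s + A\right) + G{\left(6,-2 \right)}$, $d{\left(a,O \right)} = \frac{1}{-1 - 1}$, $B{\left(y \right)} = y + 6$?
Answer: $24964$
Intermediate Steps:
$B{\left(y \right)} = 6 + y$
$d{\left(a,O \right)} = - \frac{1}{2}$ ($d{\left(a,O \right)} = \frac{1}{-2} = - \frac{1}{2}$)
$G{\left(x,g \right)} = - 2 x$ ($G{\left(x,g \right)} = \frac{x}{- \frac{1}{2}} = x \left(-2\right) = - 2 x$)
$E{\left(s,A \right)} = -12 + A + s$ ($E{\left(s,A \right)} = \left(s + A\right) - 12 = \left(A + s\right) - 12 = -12 + A + s$)
$\left(E{\left(B{\left(-2 \right)},-6 \right)} - 144\right)^{2} = \left(\left(-12 - 6 + \left(6 - 2\right)\right) - 144\right)^{2} = \left(\left(-12 - 6 + 4\right) - 144\right)^{2} = \left(-14 - 144\right)^{2} = \left(-158\right)^{2} = 24964$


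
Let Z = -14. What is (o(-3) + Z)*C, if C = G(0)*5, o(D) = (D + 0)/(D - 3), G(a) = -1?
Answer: 135/2 ≈ 67.500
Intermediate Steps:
o(D) = D/(-3 + D)
C = -5 (C = -1*5 = -5)
(o(-3) + Z)*C = (-3/(-3 - 3) - 14)*(-5) = (-3/(-6) - 14)*(-5) = (-3*(-⅙) - 14)*(-5) = (½ - 14)*(-5) = -27/2*(-5) = 135/2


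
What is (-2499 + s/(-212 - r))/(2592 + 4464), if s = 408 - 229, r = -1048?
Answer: -2088985/5898816 ≈ -0.35414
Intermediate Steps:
s = 179
(-2499 + s/(-212 - r))/(2592 + 4464) = (-2499 + 179/(-212 - 1*(-1048)))/(2592 + 4464) = (-2499 + 179/(-212 + 1048))/7056 = (-2499 + 179/836)*(1/7056) = -2088985/836*1/7056 = -2088985/5898816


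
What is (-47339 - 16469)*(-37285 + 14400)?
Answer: 1460246080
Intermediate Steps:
(-47339 - 16469)*(-37285 + 14400) = -63808*(-22885) = 1460246080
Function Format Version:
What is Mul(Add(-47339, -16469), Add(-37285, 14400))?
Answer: 1460246080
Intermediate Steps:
Mul(Add(-47339, -16469), Add(-37285, 14400)) = Mul(-63808, -22885) = 1460246080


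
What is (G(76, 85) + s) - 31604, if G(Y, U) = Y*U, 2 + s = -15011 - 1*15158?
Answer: -55315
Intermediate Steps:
s = -30171 (s = -2 + (-15011 - 1*15158) = -2 + (-15011 - 15158) = -2 - 30169 = -30171)
G(Y, U) = U*Y
(G(76, 85) + s) - 31604 = (85*76 - 30171) - 31604 = (6460 - 30171) - 31604 = -23711 - 31604 = -55315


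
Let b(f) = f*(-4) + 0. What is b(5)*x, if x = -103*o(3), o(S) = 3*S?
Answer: 18540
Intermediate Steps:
b(f) = -4*f (b(f) = -4*f + 0 = -4*f)
x = -927 (x = -309*3 = -103*9 = -927)
b(5)*x = -4*5*(-927) = -20*(-927) = 18540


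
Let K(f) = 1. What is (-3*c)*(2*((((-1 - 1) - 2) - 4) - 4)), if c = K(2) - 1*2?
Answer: -72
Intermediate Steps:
c = -1 (c = 1 - 1*2 = 1 - 2 = -1)
(-3*c)*(2*((((-1 - 1) - 2) - 4) - 4)) = (-3*(-1))*(2*((((-1 - 1) - 2) - 4) - 4)) = 3*(2*(((-2 - 2) - 4) - 4)) = 3*(2*((-4 - 4) - 4)) = 3*(2*(-8 - 4)) = 3*(2*(-12)) = 3*(-24) = -72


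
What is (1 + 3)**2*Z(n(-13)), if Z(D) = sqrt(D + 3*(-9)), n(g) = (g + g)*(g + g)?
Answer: 16*sqrt(649) ≈ 407.61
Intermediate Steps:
n(g) = 4*g**2 (n(g) = (2*g)*(2*g) = 4*g**2)
Z(D) = sqrt(-27 + D) (Z(D) = sqrt(D - 27) = sqrt(-27 + D))
(1 + 3)**2*Z(n(-13)) = (1 + 3)**2*sqrt(-27 + 4*(-13)**2) = 4**2*sqrt(-27 + 4*169) = 16*sqrt(-27 + 676) = 16*sqrt(649)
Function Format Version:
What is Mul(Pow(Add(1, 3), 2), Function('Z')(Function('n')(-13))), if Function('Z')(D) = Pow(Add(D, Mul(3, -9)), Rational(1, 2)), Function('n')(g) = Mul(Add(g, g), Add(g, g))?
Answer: Mul(16, Pow(649, Rational(1, 2))) ≈ 407.61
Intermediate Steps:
Function('n')(g) = Mul(4, Pow(g, 2)) (Function('n')(g) = Mul(Mul(2, g), Mul(2, g)) = Mul(4, Pow(g, 2)))
Function('Z')(D) = Pow(Add(-27, D), Rational(1, 2)) (Function('Z')(D) = Pow(Add(D, -27), Rational(1, 2)) = Pow(Add(-27, D), Rational(1, 2)))
Mul(Pow(Add(1, 3), 2), Function('Z')(Function('n')(-13))) = Mul(Pow(Add(1, 3), 2), Pow(Add(-27, Mul(4, Pow(-13, 2))), Rational(1, 2))) = Mul(Pow(4, 2), Pow(Add(-27, Mul(4, 169)), Rational(1, 2))) = Mul(16, Pow(Add(-27, 676), Rational(1, 2))) = Mul(16, Pow(649, Rational(1, 2)))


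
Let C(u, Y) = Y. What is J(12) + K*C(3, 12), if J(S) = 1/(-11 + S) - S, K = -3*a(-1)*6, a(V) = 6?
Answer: -1307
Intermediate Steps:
K = -108 (K = -3*6*6 = -18*6 = -108)
J(12) + K*C(3, 12) = (1 - 1*12² + 11*12)/(-11 + 12) - 108*12 = (1 - 1*144 + 132)/1 - 1296 = 1*(1 - 144 + 132) - 1296 = 1*(-11) - 1296 = -11 - 1296 = -1307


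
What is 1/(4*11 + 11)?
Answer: 1/55 ≈ 0.018182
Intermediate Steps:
1/(4*11 + 11) = 1/(44 + 11) = 1/55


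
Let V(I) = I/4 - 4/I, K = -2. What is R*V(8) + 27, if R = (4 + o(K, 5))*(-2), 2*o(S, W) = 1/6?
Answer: 59/4 ≈ 14.750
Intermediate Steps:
o(S, W) = 1/12 (o(S, W) = (½)/6 = (½)*(⅙) = 1/12)
R = -49/6 (R = (4 + 1/12)*(-2) = (49/12)*(-2) = -49/6 ≈ -8.1667)
V(I) = -4/I + I/4 (V(I) = I*(¼) - 4/I = I/4 - 4/I = -4/I + I/4)
R*V(8) + 27 = -49*(-4/8 + (¼)*8)/6 + 27 = -49*(-4*⅛ + 2)/6 + 27 = -49*(-½ + 2)/6 + 27 = -49/6*3/2 + 27 = -49/4 + 27 = 59/4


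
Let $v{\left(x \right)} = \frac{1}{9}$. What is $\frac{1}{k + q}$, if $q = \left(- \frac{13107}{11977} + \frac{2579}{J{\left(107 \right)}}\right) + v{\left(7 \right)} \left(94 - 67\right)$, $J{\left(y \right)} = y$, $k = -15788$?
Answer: $- \frac{1281539}{20199606881} \approx -6.3444 \cdot 10^{-5}$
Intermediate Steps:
$v{\left(x \right)} = \frac{1}{9}$
$q = \frac{33330851}{1281539}$ ($q = \left(- \frac{13107}{11977} + \frac{2579}{107}\right) + \frac{94 - 67}{9} = \left(\left(-13107\right) \frac{1}{11977} + 2579 \cdot \frac{1}{107}\right) + \frac{1}{9} \cdot 27 = \left(- \frac{13107}{11977} + \frac{2579}{107}\right) + 3 = \frac{29486234}{1281539} + 3 = \frac{33330851}{1281539} \approx 26.008$)
$\frac{1}{k + q} = \frac{1}{-15788 + \frac{33330851}{1281539}} = \frac{1}{- \frac{20199606881}{1281539}} = - \frac{1281539}{20199606881}$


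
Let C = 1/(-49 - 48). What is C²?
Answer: 1/9409 ≈ 0.00010628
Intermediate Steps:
C = -1/97 (C = 1/(-97) = -1/97 ≈ -0.010309)
C² = (-1/97)² = 1/9409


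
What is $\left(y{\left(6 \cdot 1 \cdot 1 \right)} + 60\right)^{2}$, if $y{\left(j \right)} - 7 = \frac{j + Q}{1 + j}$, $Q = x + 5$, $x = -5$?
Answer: $\frac{225625}{49} \approx 4604.6$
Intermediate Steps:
$Q = 0$ ($Q = -5 + 5 = 0$)
$y{\left(j \right)} = 7 + \frac{j}{1 + j}$ ($y{\left(j \right)} = 7 + \frac{j + 0}{1 + j} = 7 + \frac{j}{1 + j}$)
$\left(y{\left(6 \cdot 1 \cdot 1 \right)} + 60\right)^{2} = \left(\frac{7 + 8 \cdot 6 \cdot 1 \cdot 1}{1 + 6 \cdot 1 \cdot 1} + 60\right)^{2} = \left(\frac{7 + 8 \cdot 6 \cdot 1}{1 + 6 \cdot 1} + 60\right)^{2} = \left(\frac{7 + 8 \cdot 6}{1 + 6} + 60\right)^{2} = \left(\frac{7 + 48}{7} + 60\right)^{2} = \left(\frac{1}{7} \cdot 55 + 60\right)^{2} = \left(\frac{55}{7} + 60\right)^{2} = \left(\frac{475}{7}\right)^{2} = \frac{225625}{49}$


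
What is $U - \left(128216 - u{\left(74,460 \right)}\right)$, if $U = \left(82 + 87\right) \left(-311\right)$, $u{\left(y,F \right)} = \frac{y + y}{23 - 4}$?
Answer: $- \frac{3434577}{19} \approx -1.8077 \cdot 10^{5}$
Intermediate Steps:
$u{\left(y,F \right)} = \frac{2 y}{19}$
$U = -52559$ ($U = 169 \left(-311\right) = -52559$)
$U - \left(128216 - u{\left(74,460 \right)}\right) = -52559 - \left(128216 - \frac{2}{19} \cdot 74\right) = -52559 - \left(128216 - \frac{148}{19}\right) = -52559 - \frac{2435956}{19} = - \frac{3434577}{19}$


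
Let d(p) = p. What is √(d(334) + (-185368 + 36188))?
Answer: I*√148846 ≈ 385.81*I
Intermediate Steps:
√(d(334) + (-185368 + 36188)) = √(334 + (-185368 + 36188)) = √(334 - 149180) = √(-148846) = I*√148846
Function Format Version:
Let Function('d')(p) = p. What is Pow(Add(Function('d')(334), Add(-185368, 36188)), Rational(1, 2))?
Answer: Mul(I, Pow(148846, Rational(1, 2))) ≈ Mul(385.81, I)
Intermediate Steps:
Pow(Add(Function('d')(334), Add(-185368, 36188)), Rational(1, 2)) = Pow(Add(334, Add(-185368, 36188)), Rational(1, 2)) = Pow(Add(334, -149180), Rational(1, 2)) = Pow(-148846, Rational(1, 2)) = Mul(I, Pow(148846, Rational(1, 2)))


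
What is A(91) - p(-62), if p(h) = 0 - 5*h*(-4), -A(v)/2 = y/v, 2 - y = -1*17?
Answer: 112802/91 ≈ 1239.6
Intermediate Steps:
y = 19 (y = 2 - (-1)*17 = 2 - 1*(-17) = 2 + 17 = 19)
A(v) = -38/v
p(h) = 20*h (p(h) = 0 + 20*h = 20*h)
A(91) - p(-62) = -38/91 - 20*(-62) = -38*1/91 - 1*(-1240) = -38/91 + 1240 = 112802/91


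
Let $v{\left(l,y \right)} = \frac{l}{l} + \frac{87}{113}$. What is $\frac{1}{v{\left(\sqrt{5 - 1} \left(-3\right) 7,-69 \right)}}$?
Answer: $\frac{113}{200} \approx 0.565$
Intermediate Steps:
$v{\left(l,y \right)} = \frac{200}{113}$ ($v{\left(l,y \right)} = 1 + 87 \cdot \frac{1}{113} = 1 + \frac{87}{113} = \frac{200}{113}$)
$\frac{1}{v{\left(\sqrt{5 - 1} \left(-3\right) 7,-69 \right)}} = \frac{1}{\frac{200}{113}} = \frac{113}{200}$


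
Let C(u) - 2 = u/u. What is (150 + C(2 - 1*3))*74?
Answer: 11322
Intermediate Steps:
C(u) = 3 (C(u) = 2 + u/u = 2 + 1 = 3)
(150 + C(2 - 1*3))*74 = (150 + 3)*74 = 153*74 = 11322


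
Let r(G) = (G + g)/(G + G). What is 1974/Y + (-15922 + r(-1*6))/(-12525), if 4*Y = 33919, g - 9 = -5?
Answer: 3833700389/2549012850 ≈ 1.5040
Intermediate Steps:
g = 4 (g = 9 - 5 = 4)
Y = 33919/4 (Y = (¼)*33919 = 33919/4 ≈ 8479.8)
r(G) = (4 + G)/(2*G) (r(G) = (G + 4)/(G + G) = (4 + G)/((2*G)) = (4 + G)*(1/(2*G)) = (4 + G)/(2*G))
1974/Y + (-15922 + r(-1*6))/(-12525) = 1974/(33919/4) + (-15922 + (4 - 1*6)/(2*((-1*6))))/(-12525) = 1974*(4/33919) + (-15922 + (½)*(4 - 6)/(-6))*(-1/12525) = 7896/33919 + (-15922 + (½)*(-⅙)*(-2))*(-1/12525) = 7896/33919 + (-15922 + ⅙)*(-1/12525) = 7896/33919 - 95531/6*(-1/12525) = 7896/33919 + 95531/75150 = 3833700389/2549012850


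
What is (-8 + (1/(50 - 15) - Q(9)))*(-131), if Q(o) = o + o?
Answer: 119079/35 ≈ 3402.3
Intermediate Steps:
Q(o) = 2*o
(-8 + (1/(50 - 15) - Q(9)))*(-131) = (-8 + (1/(50 - 15) - 2*9))*(-131) = (-8 + (1/35 - 1*18))*(-131) = (-8 + (1/35 - 18))*(-131) = (-8 - 629/35)*(-131) = -909/35*(-131) = 119079/35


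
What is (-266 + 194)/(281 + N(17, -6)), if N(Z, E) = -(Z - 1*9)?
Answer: -24/91 ≈ -0.26374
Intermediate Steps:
N(Z, E) = 9 - Z (N(Z, E) = -(Z - 9) = -(-9 + Z) = 9 - Z)
(-266 + 194)/(281 + N(17, -6)) = (-266 + 194)/(281 + (9 - 1*17)) = -72/(281 + (9 - 17)) = -72/(281 - 8) = -72/273 = -72*1/273 = -24/91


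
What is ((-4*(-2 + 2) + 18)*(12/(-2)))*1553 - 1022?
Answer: -168746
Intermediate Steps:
((-4*(-2 + 2) + 18)*(12/(-2)))*1553 - 1022 = ((-4*0 + 18)*(12*(-½)))*1553 - 1022 = ((0 + 18)*(-6))*1553 - 1022 = (18*(-6))*1553 - 1022 = -108*1553 - 1022 = -167724 - 1022 = -168746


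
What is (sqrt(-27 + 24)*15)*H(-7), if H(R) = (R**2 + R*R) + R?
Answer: 1365*I*sqrt(3) ≈ 2364.3*I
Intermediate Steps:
H(R) = R + 2*R**2 (H(R) = (R**2 + R**2) + R = 2*R**2 + R = R + 2*R**2)
(sqrt(-27 + 24)*15)*H(-7) = (sqrt(-27 + 24)*15)*(-7*(1 + 2*(-7))) = (sqrt(-3)*15)*(-7*(1 - 14)) = ((I*sqrt(3))*15)*(-7*(-13)) = (15*I*sqrt(3))*91 = 1365*I*sqrt(3)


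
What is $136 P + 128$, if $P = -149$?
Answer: $-20136$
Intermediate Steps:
$136 P + 128 = 136 \left(-149\right) + 128 = -20264 + 128 = -20136$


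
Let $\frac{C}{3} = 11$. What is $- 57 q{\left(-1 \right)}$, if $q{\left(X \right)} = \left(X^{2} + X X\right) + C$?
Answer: $-1995$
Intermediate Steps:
$C = 33$ ($C = 3 \cdot 11 = 33$)
$q{\left(X \right)} = 33 + 2 X^{2}$ ($q{\left(X \right)} = \left(X^{2} + X X\right) + 33 = \left(X^{2} + X^{2}\right) + 33 = 2 X^{2} + 33 = 33 + 2 X^{2}$)
$- 57 q{\left(-1 \right)} = - 57 \left(33 + 2 \left(-1\right)^{2}\right) = - 57 \left(33 + 2 \cdot 1\right) = - 57 \left(33 + 2\right) = \left(-57\right) 35 = -1995$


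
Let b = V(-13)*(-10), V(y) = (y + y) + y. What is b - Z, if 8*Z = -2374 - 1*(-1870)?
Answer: 453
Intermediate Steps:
V(y) = 3*y (V(y) = 2*y + y = 3*y)
Z = -63 (Z = (-2374 - 1*(-1870))/8 = (-2374 + 1870)/8 = (1/8)*(-504) = -63)
b = 390 (b = (3*(-13))*(-10) = -39*(-10) = 390)
b - Z = 390 - 1*(-63) = 390 + 63 = 453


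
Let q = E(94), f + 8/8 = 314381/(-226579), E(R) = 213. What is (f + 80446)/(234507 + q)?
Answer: 9113416637/26591311440 ≈ 0.34272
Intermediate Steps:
f = -540960/226579 (f = -1 + 314381/(-226579) = -1 + 314381*(-1/226579) = -1 - 314381/226579 = -540960/226579 ≈ -2.3875)
q = 213
(f + 80446)/(234507 + q) = (-540960/226579 + 80446)/(234507 + 213) = (18226833274/226579)/234720 = (18226833274/226579)*(1/234720) = 9113416637/26591311440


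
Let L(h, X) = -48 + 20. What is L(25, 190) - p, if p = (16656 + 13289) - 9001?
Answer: -20972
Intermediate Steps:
L(h, X) = -28
p = 20944 (p = 29945 - 9001 = 20944)
L(25, 190) - p = -28 - 1*20944 = -28 - 20944 = -20972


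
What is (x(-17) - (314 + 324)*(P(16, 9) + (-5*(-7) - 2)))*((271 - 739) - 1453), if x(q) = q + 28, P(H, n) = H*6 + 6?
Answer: 165434599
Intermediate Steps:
P(H, n) = 6 + 6*H (P(H, n) = 6*H + 6 = 6 + 6*H)
x(q) = 28 + q
(x(-17) - (314 + 324)*(P(16, 9) + (-5*(-7) - 2)))*((271 - 739) - 1453) = ((28 - 17) - (314 + 324)*((6 + 6*16) + (-5*(-7) - 2)))*((271 - 739) - 1453) = (11 - 638*((6 + 96) + (35 - 2)))*(-468 - 1453) = (11 - 638*(102 + 33))*(-1921) = (11 - 638*135)*(-1921) = (11 - 1*86130)*(-1921) = (11 - 86130)*(-1921) = -86119*(-1921) = 165434599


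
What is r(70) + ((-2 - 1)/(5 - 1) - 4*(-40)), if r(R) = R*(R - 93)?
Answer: -5803/4 ≈ -1450.8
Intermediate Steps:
r(R) = R*(-93 + R)
r(70) + ((-2 - 1)/(5 - 1) - 4*(-40)) = 70*(-93 + 70) + ((-2 - 1)/(5 - 1) - 4*(-40)) = 70*(-23) + (-3/4 + 160) = -1610 + (-3*¼ + 160) = -1610 + (-¾ + 160) = -1610 + 637/4 = -5803/4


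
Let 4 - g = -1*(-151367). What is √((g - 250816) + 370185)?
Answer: I*√31994 ≈ 178.87*I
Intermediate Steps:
g = -151363 (g = 4 - (-1)*(-151367) = 4 - 1*151367 = 4 - 151367 = -151363)
√((g - 250816) + 370185) = √((-151363 - 250816) + 370185) = √(-402179 + 370185) = √(-31994) = I*√31994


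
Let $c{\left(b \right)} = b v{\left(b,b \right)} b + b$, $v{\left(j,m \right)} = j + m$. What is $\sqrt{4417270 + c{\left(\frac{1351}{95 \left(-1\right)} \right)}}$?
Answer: $\frac{\sqrt{359319733135435}}{9025} \approx 2100.4$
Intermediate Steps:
$c{\left(b \right)} = b + 2 b^{3}$ ($c{\left(b \right)} = b \left(b + b\right) b + b = b 2 b b + b = b 2 b^{2} + b = 2 b^{3} + b = b + 2 b^{3}$)
$\sqrt{4417270 + c{\left(\frac{1351}{95 \left(-1\right)} \right)}} = \sqrt{4417270 + \left(\frac{1351}{95 \left(-1\right)} + 2 \left(\frac{1351}{95 \left(-1\right)}\right)^{3}\right)} = \sqrt{4417270 + \left(\frac{1351}{-95} + 2 \left(\frac{1351}{-95}\right)^{3}\right)} = \sqrt{4417270 + \left(1351 \left(- \frac{1}{95}\right) + 2 \left(1351 \left(- \frac{1}{95}\right)\right)^{3}\right)} = \sqrt{4417270 + \left(- \frac{1351}{95} + 2 \left(- \frac{1351}{95}\right)^{3}\right)} = \sqrt{4417270 + \left(- \frac{1351}{95} + 2 \left(- \frac{2465846551}{857375}\right)\right)} = \sqrt{4417270 - \frac{4943885877}{857375}} = \sqrt{\frac{3782312980373}{857375}} = \frac{\sqrt{359319733135435}}{9025}$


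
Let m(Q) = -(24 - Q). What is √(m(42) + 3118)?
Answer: 56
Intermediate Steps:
m(Q) = -24 + Q
√(m(42) + 3118) = √((-24 + 42) + 3118) = √(18 + 3118) = √3136 = 56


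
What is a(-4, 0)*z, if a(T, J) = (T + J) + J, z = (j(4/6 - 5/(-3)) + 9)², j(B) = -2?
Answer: -196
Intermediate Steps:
z = 49 (z = (-2 + 9)² = 7² = 49)
a(T, J) = T + 2*J (a(T, J) = (J + T) + J = T + 2*J)
a(-4, 0)*z = (-4 + 2*0)*49 = (-4 + 0)*49 = -4*49 = -196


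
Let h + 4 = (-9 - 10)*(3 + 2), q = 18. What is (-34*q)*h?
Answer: 60588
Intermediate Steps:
h = -99 (h = -4 + (-9 - 10)*(3 + 2) = -4 - 19*5 = -4 - 95 = -99)
(-34*q)*h = -34*18*(-99) = -612*(-99) = 60588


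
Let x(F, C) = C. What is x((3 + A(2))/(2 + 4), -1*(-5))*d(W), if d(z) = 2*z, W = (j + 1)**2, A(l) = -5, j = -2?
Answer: 10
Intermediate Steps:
W = 1 (W = (-2 + 1)**2 = (-1)**2 = 1)
x((3 + A(2))/(2 + 4), -1*(-5))*d(W) = (-1*(-5))*(2*1) = 5*2 = 10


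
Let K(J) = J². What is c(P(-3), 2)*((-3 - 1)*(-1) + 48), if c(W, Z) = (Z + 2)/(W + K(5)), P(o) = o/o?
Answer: 8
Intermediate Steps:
P(o) = 1
c(W, Z) = (2 + Z)/(25 + W) (c(W, Z) = (Z + 2)/(W + 5²) = (2 + Z)/(W + 25) = (2 + Z)/(25 + W))
c(P(-3), 2)*((-3 - 1)*(-1) + 48) = ((2 + 2)/(25 + 1))*((-3 - 1)*(-1) + 48) = (4/26)*(-4*(-1) + 48) = ((1/26)*4)*(4 + 48) = (2/13)*52 = 8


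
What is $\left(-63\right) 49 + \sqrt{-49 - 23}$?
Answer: $-3087 + 6 i \sqrt{2} \approx -3087.0 + 8.4853 i$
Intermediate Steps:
$\left(-63\right) 49 + \sqrt{-49 - 23} = -3087 + \sqrt{-72} = -3087 + 6 i \sqrt{2}$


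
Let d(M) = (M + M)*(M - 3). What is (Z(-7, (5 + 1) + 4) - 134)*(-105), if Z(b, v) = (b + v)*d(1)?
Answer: 15330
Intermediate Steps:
d(M) = 2*M*(-3 + M) (d(M) = (2*M)*(-3 + M) = 2*M*(-3 + M))
Z(b, v) = -4*b - 4*v (Z(b, v) = (b + v)*(2*1*(-3 + 1)) = (b + v)*(2*1*(-2)) = (b + v)*(-4) = -4*b - 4*v)
(Z(-7, (5 + 1) + 4) - 134)*(-105) = ((-4*(-7) - 4*((5 + 1) + 4)) - 134)*(-105) = ((28 - 4*(6 + 4)) - 134)*(-105) = ((28 - 4*10) - 134)*(-105) = ((28 - 40) - 134)*(-105) = (-12 - 134)*(-105) = -146*(-105) = 15330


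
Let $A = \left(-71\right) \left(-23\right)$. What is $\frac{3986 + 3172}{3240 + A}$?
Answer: $\frac{7158}{4873} \approx 1.4689$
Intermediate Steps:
$A = 1633$
$\frac{3986 + 3172}{3240 + A} = \frac{3986 + 3172}{3240 + 1633} = \frac{7158}{4873}$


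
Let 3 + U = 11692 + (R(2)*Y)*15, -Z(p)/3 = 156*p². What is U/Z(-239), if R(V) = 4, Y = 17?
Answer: -12709/26732628 ≈ -0.00047541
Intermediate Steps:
Z(p) = -468*p²
U = 12709 (U = -3 + (11692 + (4*17)*15) = -3 + (11692 + 68*15) = -3 + (11692 + 1020) = -3 + 12712 = 12709)
U/Z(-239) = 12709/((-468*(-239)²)) = 12709/((-468*57121)) = 12709/(-26732628) = 12709*(-1/26732628) = -12709/26732628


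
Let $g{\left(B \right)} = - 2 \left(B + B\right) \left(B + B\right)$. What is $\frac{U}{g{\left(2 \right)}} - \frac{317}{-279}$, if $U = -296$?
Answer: $\frac{11591}{1116} \approx 10.386$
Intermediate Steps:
$g{\left(B \right)} = - 8 B^{2}$ ($g{\left(B \right)} = - 2 \cdot 2 B 2 B = - 2 \cdot 4 B^{2} = - 8 B^{2}$)
$\frac{U}{g{\left(2 \right)}} - \frac{317}{-279} = - \frac{296}{\left(-8\right) 2^{2}} - \frac{317}{-279} = - \frac{296}{\left(-8\right) 4} - - \frac{317}{279} = - \frac{296}{-32} + \frac{317}{279} = \left(-296\right) \left(- \frac{1}{32}\right) + \frac{317}{279} = \frac{37}{4} + \frac{317}{279} = \frac{11591}{1116}$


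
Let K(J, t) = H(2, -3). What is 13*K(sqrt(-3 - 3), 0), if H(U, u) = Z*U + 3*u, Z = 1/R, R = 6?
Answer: -338/3 ≈ -112.67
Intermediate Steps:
Z = 1/6 ≈ 0.16667
H(U, u) = 3*u + U/6 (H(U, u) = U/6 + 3*u = 3*u + U/6)
K(J, t) = -26/3 (K(J, t) = 3*(-3) + (1/6)*2 = -9 + 1/3 = -26/3)
13*K(sqrt(-3 - 3), 0) = 13*(-26/3) = -338/3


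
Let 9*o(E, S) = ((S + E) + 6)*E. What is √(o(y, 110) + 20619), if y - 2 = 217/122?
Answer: √2768775357/366 ≈ 143.77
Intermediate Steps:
y = 461/122 (y = 2 + 217/122 = 461/122 ≈ 3.7787)
o(E, S) = E*(6 + E + S)/9 (o(E, S) = (((S + E) + 6)*E)/9 = (((E + S) + 6)*E)/9 = ((6 + E + S)*E)/9 = (E*(6 + E + S))/9 = E*(6 + E + S)/9)
√(o(y, 110) + 20619) = √((⅑)*(461/122)*(6 + 461/122 + 110) + 20619) = √((⅑)*(461/122)*(14613/122) + 20619) = √(2245531/44652 + 20619) = √(922925119/44652) = √2768775357/366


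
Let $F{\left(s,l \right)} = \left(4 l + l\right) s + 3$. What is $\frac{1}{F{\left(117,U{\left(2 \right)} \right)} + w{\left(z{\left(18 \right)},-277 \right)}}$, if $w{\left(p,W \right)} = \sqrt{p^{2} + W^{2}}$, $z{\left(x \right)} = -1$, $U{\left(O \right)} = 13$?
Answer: $\frac{3804}{28902467} - \frac{\sqrt{76730}}{57804934} \approx 0.00012682$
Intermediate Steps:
$F{\left(s,l \right)} = 3 + 5 l s$ ($F{\left(s,l \right)} = 5 l s + 3 = 3 + 5 l s$)
$w{\left(p,W \right)} = \sqrt{W^{2} + p^{2}}$
$\frac{1}{F{\left(117,U{\left(2 \right)} \right)} + w{\left(z{\left(18 \right)},-277 \right)}} = \frac{1}{\left(3 + 5 \cdot 13 \cdot 117\right) + \sqrt{\left(-277\right)^{2} + \left(-1\right)^{2}}} = \frac{1}{\left(3 + 7605\right) + \sqrt{76729 + 1}} = \frac{1}{7608 + \sqrt{76730}}$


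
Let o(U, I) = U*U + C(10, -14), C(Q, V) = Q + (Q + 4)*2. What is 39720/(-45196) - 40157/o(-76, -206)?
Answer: -511466963/65692386 ≈ -7.7858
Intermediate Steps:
C(Q, V) = 8 + 3*Q (C(Q, V) = Q + (4 + Q)*2 = Q + (8 + 2*Q) = 8 + 3*Q)
o(U, I) = 38 + U² (o(U, I) = U*U + (8 + 3*10) = U² + (8 + 30) = U² + 38 = 38 + U²)
39720/(-45196) - 40157/o(-76, -206) = 39720/(-45196) - 40157/(38 + (-76)²) = 39720*(-1/45196) - 40157/(38 + 5776) = -9930/11299 - 40157/5814 = -511466963/65692386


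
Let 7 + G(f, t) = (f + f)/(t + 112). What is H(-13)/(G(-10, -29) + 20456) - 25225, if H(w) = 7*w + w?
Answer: -42813064207/1697247 ≈ -25225.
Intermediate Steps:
H(w) = 8*w
G(f, t) = -7 + 2*f/(112 + t) (G(f, t) = -7 + (f + f)/(t + 112) = -7 + (2*f)/(112 + t) = -7 + 2*f/(112 + t))
H(-13)/(G(-10, -29) + 20456) - 25225 = (8*(-13))/((-784 - 7*(-29) + 2*(-10))/(112 - 29) + 20456) - 25225 = -104/((-784 + 203 - 20)/83 + 20456) - 25225 = -104/((1/83)*(-601) + 20456) - 25225 = -104/(-601/83 + 20456) - 25225 = -104/1697247/83 - 25225 = -104*83/1697247 - 25225 = -8632/1697247 - 25225 = -42813064207/1697247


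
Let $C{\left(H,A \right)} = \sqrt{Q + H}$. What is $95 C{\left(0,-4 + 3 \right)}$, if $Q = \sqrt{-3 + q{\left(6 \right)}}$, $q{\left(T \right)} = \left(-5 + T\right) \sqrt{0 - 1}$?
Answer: $95 \sqrt[4]{-3 + i} \approx 96.488 + 82.092 i$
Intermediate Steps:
$q{\left(T \right)} = i \left(-5 + T\right)$ ($q{\left(T \right)} = \left(-5 + T\right) \sqrt{-1} = \left(-5 + T\right) i = i \left(-5 + T\right)$)
$Q = \sqrt{-3 + i}$ ($Q = \sqrt{-3 + i \left(-5 + 6\right)} = \sqrt{-3 + i 1} = \sqrt{-3 + i} \approx 0.28485 + 1.7553 i$)
$C{\left(H,A \right)} = \sqrt{H + \sqrt{-3 + i}}$ ($C{\left(H,A \right)} = \sqrt{\sqrt{-3 + i} + H} = \sqrt{H + \sqrt{-3 + i}}$)
$95 C{\left(0,-4 + 3 \right)} = 95 \sqrt{0 + \sqrt{-3 + i}} = 95 \sqrt{\sqrt{-3 + i}} = 95 \sqrt[4]{-3 + i}$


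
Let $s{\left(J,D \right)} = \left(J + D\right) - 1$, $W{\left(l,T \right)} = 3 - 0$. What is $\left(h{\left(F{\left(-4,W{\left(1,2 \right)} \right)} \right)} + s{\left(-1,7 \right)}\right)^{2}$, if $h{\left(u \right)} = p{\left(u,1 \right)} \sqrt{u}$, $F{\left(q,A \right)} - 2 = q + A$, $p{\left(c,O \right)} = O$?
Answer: $36$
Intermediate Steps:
$W{\left(l,T \right)} = 3$ ($W{\left(l,T \right)} = 3 + 0 = 3$)
$F{\left(q,A \right)} = 2 + A + q$ ($F{\left(q,A \right)} = 2 + \left(q + A\right) = 2 + \left(A + q\right) = 2 + A + q$)
$s{\left(J,D \right)} = -1 + D + J$ ($s{\left(J,D \right)} = \left(D + J\right) - 1 = -1 + D + J$)
$h{\left(u \right)} = \sqrt{u}$ ($h{\left(u \right)} = 1 \sqrt{u} = \sqrt{u}$)
$\left(h{\left(F{\left(-4,W{\left(1,2 \right)} \right)} \right)} + s{\left(-1,7 \right)}\right)^{2} = \left(\sqrt{2 + 3 - 4} - -5\right)^{2} = \left(\sqrt{1} + 5\right)^{2} = \left(1 + 5\right)^{2} = 6^{2} = 36$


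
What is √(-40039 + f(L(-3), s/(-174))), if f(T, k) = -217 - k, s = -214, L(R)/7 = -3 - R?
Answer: I*√304706973/87 ≈ 200.64*I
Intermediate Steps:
L(R) = -21 - 7*R (L(R) = 7*(-3 - R) = -21 - 7*R)
√(-40039 + f(L(-3), s/(-174))) = √(-40039 + (-217 - (-214)/(-174))) = √(-40039 + (-217 - (-214)*(-1)/174)) = √(-40039 + (-217 - 1*107/87)) = √(-40039 + (-217 - 107/87)) = √(-40039 - 18986/87) = √(-3502379/87) = I*√304706973/87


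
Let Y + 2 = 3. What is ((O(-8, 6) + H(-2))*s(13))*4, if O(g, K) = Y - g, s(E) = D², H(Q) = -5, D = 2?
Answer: 64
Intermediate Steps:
Y = 1 (Y = -2 + 3 = 1)
s(E) = 4 (s(E) = 2² = 4)
O(g, K) = 1 - g
((O(-8, 6) + H(-2))*s(13))*4 = (((1 - 1*(-8)) - 5)*4)*4 = (((1 + 8) - 5)*4)*4 = ((9 - 5)*4)*4 = (4*4)*4 = 16*4 = 64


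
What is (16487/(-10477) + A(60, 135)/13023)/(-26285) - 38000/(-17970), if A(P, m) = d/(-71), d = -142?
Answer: 4542873061989953/2148239947433265 ≈ 2.1147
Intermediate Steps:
A(P, m) = 2 (A(P, m) = -142/(-71) = -142*(-1/71) = 2)
(16487/(-10477) + A(60, 135)/13023)/(-26285) - 38000/(-17970) = (16487/(-10477) + 2/13023)/(-26285) - 38000/(-17970) = (16487*(-1/10477) + 2*(1/13023))*(-1/26285) - 38000*(-1/17970) = (-16487/10477 + 2/13023)*(-1/26285) + 3800/1797 = -214689247/136441971*(-1/26285) + 3800/1797 = 214689247/3586377207735 + 3800/1797 = 4542873061989953/2148239947433265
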